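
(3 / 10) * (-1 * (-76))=114 / 5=22.80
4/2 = 2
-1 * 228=-228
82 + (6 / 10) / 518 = 212383 / 2590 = 82.00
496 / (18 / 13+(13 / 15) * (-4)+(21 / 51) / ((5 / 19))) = -328848 / 343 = -958.74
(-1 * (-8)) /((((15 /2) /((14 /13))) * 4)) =56 /195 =0.29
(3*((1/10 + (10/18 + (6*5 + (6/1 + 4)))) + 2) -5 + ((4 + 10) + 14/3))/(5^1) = 28.33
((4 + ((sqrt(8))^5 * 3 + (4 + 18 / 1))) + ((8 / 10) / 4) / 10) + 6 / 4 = 688 / 25 + 384 * sqrt(2) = 570.58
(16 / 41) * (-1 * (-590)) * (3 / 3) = 9440 / 41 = 230.24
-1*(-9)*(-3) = -27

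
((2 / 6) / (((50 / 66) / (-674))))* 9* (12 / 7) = -800712 / 175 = -4575.50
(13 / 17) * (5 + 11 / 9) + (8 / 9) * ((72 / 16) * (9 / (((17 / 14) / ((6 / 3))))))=9800 / 153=64.05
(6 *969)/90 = 323/5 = 64.60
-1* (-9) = 9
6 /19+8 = 158 /19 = 8.32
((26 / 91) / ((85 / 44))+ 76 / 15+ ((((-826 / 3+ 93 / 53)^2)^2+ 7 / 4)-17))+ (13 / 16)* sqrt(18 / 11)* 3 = 117* sqrt(22) / 176+ 8521068341935746734869 / 1521126927180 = 5601812836.54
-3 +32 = 29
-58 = -58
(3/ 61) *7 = 21/ 61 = 0.34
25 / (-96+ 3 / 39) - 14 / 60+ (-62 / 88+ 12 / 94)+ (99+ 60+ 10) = 6495825509 / 38681940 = 167.93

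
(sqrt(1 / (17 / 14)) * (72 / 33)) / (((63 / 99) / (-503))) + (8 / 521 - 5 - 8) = -12072 * sqrt(238) / 119 - 6765 / 521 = -1578.01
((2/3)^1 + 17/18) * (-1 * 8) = -116/9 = -12.89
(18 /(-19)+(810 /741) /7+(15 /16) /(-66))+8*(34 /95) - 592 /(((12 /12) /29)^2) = -1515038149081 /3043040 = -497869.94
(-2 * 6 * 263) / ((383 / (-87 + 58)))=91524 / 383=238.97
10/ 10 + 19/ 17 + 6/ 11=498/ 187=2.66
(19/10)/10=19/100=0.19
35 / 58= 0.60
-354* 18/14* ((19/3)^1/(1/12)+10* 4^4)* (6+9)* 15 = -1889616600/7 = -269945228.57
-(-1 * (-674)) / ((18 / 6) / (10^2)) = -67400 / 3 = -22466.67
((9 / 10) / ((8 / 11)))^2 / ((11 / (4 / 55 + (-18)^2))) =45117 / 1000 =45.12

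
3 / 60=1 / 20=0.05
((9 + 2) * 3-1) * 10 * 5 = 1600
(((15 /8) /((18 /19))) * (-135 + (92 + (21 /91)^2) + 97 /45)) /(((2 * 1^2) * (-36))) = 5894123 /5256576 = 1.12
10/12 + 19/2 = 31/3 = 10.33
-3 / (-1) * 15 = 45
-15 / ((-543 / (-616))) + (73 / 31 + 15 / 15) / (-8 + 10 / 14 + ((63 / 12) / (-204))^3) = -100643583560184 / 5758616707339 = -17.48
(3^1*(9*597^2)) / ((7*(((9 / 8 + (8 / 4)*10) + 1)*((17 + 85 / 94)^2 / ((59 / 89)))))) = 2799315488 / 21785687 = 128.49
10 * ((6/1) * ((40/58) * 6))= 7200/29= 248.28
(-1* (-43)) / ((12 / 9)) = 129 / 4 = 32.25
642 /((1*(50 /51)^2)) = 834921 /1250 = 667.94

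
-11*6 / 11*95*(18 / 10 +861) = -491796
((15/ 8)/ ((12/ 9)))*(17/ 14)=765/ 448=1.71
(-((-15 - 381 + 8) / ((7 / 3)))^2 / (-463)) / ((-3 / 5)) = -2258160 / 22687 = -99.54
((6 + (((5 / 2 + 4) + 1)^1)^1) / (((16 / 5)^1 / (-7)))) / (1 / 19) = -561.09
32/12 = 8/3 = 2.67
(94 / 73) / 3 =94 / 219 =0.43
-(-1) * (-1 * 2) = -2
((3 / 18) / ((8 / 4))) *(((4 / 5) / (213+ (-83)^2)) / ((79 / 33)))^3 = 0.00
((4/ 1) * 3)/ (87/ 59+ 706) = 0.02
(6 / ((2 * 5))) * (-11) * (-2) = 66 / 5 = 13.20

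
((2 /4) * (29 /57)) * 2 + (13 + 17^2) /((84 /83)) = 79511 /266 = 298.91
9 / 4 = 2.25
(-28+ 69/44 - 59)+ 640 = 554.57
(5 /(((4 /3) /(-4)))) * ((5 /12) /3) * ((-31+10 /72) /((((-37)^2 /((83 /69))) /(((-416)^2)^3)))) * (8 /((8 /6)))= 1493489441952917094400 /850149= 1756738456379901.75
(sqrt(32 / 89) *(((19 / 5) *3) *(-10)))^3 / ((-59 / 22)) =4172027904 *sqrt(178) / 467339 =119103.68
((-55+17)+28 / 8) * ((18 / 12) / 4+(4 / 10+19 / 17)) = -88803 / 1360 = -65.30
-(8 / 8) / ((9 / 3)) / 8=-1 / 24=-0.04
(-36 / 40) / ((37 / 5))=-0.12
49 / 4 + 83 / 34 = 999 / 68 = 14.69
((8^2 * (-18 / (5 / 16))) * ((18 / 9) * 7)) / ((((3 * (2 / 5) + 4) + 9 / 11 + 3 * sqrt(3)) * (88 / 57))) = -304286976 / 13943 + 151683840 * sqrt(3) / 13943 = -2980.91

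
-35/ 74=-0.47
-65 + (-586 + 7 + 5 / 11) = -643.55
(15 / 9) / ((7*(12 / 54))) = 15 / 14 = 1.07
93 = 93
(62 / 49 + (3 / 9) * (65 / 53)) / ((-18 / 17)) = -221731 / 140238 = -1.58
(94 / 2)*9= 423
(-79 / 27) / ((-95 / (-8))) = -632 / 2565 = -0.25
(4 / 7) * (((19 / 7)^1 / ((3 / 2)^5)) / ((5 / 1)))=2432 / 59535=0.04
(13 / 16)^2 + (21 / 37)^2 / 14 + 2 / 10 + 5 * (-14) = -121114811 / 1752320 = -69.12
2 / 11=0.18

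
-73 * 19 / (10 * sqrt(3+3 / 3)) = -1387 / 20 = -69.35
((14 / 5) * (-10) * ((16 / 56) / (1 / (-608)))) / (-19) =-256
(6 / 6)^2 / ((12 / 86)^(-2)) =36 / 1849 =0.02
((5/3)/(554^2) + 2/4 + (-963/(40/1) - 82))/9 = -972079651/82867320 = -11.73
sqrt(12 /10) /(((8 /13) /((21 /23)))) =273 * sqrt(30) /920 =1.63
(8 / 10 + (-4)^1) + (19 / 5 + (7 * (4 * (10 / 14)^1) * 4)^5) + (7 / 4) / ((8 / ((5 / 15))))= 1572864000323 / 480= 3276800000.67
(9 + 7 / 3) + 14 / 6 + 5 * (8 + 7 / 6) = 119 / 2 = 59.50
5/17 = 0.29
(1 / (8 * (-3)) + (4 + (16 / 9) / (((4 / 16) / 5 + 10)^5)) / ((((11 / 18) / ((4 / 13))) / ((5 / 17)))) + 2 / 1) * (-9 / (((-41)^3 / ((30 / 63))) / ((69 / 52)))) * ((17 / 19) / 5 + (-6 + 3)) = -374317258106204597 / 630455573699661681972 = -0.00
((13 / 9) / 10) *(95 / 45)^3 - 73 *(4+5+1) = -47806133 / 65610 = -728.64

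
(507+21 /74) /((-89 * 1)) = -5.70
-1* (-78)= 78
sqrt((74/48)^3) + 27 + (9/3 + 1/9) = 37 * sqrt(222)/288 + 271/9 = 32.03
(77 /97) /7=11 /97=0.11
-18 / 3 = -6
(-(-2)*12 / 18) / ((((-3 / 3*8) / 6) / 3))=-3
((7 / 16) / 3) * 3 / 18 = 7 / 288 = 0.02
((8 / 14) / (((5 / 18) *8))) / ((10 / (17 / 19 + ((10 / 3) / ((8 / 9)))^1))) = 0.12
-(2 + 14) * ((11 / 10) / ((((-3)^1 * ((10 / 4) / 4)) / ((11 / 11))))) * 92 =64768 / 75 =863.57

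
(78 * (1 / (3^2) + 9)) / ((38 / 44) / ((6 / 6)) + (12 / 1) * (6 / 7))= 328328 / 5151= 63.74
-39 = -39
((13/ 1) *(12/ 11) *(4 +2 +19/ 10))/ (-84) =-1027/ 770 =-1.33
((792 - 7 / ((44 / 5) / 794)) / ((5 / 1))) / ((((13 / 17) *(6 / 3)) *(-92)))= -59993 / 263120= -0.23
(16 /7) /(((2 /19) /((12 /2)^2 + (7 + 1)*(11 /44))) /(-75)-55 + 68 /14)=-108300 /2375833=-0.05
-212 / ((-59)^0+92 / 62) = -85.35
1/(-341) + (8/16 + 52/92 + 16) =267639/15686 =17.06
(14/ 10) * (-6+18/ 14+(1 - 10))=-96/ 5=-19.20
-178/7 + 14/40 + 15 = -1411/140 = -10.08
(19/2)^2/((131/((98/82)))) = 17689/21484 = 0.82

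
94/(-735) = -94/735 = -0.13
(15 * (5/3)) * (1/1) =25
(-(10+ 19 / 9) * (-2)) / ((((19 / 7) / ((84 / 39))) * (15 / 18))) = 85456 / 3705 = 23.07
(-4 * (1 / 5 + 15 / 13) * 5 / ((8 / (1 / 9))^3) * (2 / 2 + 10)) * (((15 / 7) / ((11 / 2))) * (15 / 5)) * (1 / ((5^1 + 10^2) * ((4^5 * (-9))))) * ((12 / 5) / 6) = 11 / 28531077120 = 0.00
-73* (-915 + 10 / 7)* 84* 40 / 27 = 8299288.89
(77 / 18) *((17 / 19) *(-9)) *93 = -121737 / 38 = -3203.61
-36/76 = -0.47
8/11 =0.73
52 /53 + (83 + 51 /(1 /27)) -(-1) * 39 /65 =1461.58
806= 806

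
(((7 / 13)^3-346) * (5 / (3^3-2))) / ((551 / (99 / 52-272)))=2134331571 / 62948444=33.91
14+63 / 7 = 23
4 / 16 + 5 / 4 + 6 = 7.50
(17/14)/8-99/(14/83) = -586.78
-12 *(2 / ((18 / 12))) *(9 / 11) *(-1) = 144 / 11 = 13.09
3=3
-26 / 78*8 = -2.67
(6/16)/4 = 3/32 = 0.09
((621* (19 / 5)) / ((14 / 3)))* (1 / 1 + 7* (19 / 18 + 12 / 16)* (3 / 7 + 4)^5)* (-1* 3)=-21957717780549 / 672280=-32661566.28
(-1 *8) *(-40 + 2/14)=2232/7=318.86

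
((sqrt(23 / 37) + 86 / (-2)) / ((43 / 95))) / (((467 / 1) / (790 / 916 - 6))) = 223535 / 213886 - 223535*sqrt(851) / 340292626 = 1.03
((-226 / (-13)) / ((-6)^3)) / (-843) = 113 / 1183572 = 0.00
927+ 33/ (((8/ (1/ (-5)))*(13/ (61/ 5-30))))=2413137/ 2600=928.13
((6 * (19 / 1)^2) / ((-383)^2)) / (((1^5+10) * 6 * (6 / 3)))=361 / 3227158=0.00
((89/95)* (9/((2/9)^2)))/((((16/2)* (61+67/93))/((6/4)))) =0.52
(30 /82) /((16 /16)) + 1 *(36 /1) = 36.37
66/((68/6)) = 99/17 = 5.82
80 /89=0.90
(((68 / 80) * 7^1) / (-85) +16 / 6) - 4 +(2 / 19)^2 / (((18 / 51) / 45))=1019 / 108300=0.01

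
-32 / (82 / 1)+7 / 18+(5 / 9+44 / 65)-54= -52.77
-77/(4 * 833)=-11/476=-0.02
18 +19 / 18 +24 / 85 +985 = 1536637 / 1530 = 1004.34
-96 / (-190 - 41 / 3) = 288 / 611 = 0.47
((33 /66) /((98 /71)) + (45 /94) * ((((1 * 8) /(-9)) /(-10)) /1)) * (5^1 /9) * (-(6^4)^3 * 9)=-10146526663680 /2303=-4405786653.79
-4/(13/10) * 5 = -200/13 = -15.38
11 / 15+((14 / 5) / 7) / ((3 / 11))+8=51 / 5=10.20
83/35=2.37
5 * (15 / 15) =5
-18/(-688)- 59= -20287/344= -58.97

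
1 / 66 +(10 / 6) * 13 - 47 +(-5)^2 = -7 / 22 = -0.32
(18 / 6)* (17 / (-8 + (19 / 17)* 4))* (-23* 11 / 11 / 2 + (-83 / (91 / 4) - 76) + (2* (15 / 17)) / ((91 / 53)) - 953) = 10973211 / 728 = 15073.09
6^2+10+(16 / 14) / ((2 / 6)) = 346 / 7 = 49.43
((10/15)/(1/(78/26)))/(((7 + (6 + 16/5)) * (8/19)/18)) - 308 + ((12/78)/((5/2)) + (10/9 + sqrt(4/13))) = -352813/1170 + 2 * sqrt(13)/13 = -300.99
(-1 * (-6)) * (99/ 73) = 594/ 73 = 8.14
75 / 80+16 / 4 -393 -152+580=39.94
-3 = -3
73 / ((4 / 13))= 949 / 4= 237.25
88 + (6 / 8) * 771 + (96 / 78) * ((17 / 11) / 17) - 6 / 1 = 377727 / 572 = 660.36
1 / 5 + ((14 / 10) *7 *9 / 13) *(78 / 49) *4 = 217 / 5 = 43.40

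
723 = 723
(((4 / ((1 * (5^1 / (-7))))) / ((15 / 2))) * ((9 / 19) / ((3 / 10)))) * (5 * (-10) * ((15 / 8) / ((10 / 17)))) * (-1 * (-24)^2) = -2056320 / 19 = -108227.37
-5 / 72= -0.07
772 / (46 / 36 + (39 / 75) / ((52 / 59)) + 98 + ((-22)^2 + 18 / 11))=7642800 / 5796491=1.32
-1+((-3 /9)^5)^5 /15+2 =12709329141644 /12709329141645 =1.00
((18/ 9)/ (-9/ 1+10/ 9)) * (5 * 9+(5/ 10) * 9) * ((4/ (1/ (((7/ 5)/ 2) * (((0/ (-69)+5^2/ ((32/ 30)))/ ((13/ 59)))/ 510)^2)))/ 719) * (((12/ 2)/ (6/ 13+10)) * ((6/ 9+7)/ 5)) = -12483823275/ 6677398693888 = -0.00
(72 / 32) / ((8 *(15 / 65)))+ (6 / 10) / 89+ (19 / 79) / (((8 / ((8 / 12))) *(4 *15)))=12411043 / 10124640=1.23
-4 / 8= -1 / 2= -0.50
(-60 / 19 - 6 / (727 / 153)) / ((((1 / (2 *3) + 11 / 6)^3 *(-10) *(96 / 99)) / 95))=1007523 / 186112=5.41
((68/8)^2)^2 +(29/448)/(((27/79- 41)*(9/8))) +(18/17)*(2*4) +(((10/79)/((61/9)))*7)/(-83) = 57553219845103567/11007533430432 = 5228.53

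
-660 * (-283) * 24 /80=56034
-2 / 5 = -0.40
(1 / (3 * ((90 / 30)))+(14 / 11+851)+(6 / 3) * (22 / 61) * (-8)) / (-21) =-5112698 / 126819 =-40.31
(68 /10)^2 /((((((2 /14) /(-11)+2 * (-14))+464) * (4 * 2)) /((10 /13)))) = 22253 /2182115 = 0.01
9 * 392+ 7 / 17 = 59983 / 17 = 3528.41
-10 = -10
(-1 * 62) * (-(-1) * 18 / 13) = -1116 / 13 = -85.85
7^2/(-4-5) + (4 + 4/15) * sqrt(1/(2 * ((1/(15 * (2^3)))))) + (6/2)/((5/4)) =30.01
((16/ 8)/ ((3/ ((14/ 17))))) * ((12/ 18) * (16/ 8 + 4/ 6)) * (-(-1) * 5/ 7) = 320/ 459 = 0.70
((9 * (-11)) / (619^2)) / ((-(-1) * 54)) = -11 / 2298966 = -0.00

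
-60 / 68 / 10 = -3 / 34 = -0.09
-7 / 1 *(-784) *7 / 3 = 38416 / 3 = 12805.33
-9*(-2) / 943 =18 / 943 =0.02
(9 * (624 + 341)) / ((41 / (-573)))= -4976505 / 41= -121378.17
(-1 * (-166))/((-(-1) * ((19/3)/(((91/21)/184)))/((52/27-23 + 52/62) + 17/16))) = -277047277/23409216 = -11.83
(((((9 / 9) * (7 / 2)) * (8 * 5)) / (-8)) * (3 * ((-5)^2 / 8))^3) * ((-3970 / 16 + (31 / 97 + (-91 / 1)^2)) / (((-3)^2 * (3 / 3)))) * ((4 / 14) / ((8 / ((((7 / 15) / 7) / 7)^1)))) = -13914640625 / 3178496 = -4377.74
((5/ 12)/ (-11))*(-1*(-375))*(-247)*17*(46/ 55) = 12072125/ 242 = 49884.81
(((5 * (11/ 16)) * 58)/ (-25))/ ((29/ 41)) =-451/ 40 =-11.28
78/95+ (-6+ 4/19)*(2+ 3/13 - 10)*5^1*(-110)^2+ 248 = 3361082294/1235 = 2721524.12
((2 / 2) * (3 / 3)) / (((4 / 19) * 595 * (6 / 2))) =19 / 7140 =0.00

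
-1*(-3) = 3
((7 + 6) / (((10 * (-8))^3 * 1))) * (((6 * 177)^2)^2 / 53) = -1033526071773 / 1696000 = -609390.37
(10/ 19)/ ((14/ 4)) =20/ 133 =0.15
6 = 6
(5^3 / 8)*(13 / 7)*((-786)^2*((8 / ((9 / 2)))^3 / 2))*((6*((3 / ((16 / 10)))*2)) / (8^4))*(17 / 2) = 2370363125 / 1008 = 2351550.72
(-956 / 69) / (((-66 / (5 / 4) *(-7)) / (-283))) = 338185 / 31878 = 10.61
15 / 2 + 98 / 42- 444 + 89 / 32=-431.39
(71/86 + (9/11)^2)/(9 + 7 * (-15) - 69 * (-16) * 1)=0.00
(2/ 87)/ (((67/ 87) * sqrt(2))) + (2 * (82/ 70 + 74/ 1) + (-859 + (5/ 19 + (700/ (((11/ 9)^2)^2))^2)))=sqrt(2)/ 67 + 13925793427470758/ 142548655865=97691.53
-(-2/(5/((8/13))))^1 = 16/65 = 0.25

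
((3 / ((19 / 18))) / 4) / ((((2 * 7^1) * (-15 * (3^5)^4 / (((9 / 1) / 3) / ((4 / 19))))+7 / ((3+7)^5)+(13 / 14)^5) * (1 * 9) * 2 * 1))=-210087500 / 273477798658491373799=-0.00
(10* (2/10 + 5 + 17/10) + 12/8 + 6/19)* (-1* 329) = -885339/38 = -23298.39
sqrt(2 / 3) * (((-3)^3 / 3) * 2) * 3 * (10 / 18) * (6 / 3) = -20 * sqrt(6) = -48.99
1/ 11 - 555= -554.91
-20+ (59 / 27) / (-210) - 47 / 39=-1563797 / 73710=-21.22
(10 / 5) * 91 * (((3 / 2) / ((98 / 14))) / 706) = 39 / 706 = 0.06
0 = 0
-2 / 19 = -0.11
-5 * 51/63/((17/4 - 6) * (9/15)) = 1700/441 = 3.85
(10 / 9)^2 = 100 / 81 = 1.23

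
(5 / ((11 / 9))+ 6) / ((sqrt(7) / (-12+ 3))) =-999 * sqrt(7) / 77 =-34.33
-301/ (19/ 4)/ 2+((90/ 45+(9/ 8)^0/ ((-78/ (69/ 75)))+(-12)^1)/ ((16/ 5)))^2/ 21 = -69286762307/ 2219443200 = -31.22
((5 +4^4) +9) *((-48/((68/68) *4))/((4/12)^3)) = -87480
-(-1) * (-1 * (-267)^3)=19034163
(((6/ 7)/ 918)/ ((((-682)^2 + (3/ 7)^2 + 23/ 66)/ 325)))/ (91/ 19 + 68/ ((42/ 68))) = 6656650/ 1172177330072831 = 0.00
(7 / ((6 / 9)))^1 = 21 / 2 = 10.50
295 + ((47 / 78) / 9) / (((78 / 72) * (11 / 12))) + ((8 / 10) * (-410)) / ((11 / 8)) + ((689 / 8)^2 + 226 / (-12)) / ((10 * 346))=72443777993 / 1234970880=58.66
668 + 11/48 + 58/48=10711/16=669.44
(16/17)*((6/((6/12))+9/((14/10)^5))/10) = 1838472/1428595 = 1.29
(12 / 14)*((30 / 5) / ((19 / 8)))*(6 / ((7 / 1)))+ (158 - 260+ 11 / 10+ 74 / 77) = -10044669 / 102410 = -98.08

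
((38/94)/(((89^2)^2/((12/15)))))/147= 76/2167430715345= 0.00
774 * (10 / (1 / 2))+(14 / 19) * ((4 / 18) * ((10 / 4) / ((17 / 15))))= 15000470 / 969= 15480.36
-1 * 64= -64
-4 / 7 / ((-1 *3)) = 4 / 21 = 0.19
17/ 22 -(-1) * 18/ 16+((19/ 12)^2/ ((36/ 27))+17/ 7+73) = 1170989/ 14784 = 79.21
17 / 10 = 1.70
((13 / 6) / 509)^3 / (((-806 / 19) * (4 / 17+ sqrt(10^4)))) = -0.00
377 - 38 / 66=12422 / 33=376.42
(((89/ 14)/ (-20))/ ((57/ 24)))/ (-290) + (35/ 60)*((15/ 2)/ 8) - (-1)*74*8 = 592.55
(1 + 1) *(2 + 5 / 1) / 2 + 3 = 10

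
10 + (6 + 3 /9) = 16.33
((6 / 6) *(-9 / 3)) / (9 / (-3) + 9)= -1 / 2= -0.50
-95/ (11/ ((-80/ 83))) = 7600/ 913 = 8.32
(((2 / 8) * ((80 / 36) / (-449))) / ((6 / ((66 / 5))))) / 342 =-11 / 1382022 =-0.00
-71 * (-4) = 284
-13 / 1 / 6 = -13 / 6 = -2.17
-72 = -72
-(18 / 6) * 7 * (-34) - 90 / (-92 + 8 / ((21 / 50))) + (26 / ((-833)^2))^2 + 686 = 516796237527741561 / 368815169349886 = 1401.23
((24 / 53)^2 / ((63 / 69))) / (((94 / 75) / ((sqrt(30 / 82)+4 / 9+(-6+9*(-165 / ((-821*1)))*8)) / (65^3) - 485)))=-144868931195936 / 1666943389657+6624*sqrt(615) / 416228251985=-86.91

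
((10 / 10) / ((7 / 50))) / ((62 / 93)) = 75 / 7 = 10.71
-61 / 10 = -6.10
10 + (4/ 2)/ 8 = 41/ 4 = 10.25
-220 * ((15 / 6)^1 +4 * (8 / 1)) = -7590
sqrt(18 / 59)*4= 12*sqrt(118) / 59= 2.21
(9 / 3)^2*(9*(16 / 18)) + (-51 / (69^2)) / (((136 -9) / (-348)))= 4839148 / 67183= 72.03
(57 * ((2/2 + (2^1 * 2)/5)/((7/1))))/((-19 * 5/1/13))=-2.01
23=23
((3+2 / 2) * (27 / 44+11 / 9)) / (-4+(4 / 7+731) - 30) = 5089 / 483417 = 0.01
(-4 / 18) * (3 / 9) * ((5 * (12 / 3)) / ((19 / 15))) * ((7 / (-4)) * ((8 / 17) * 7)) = 19600 / 2907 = 6.74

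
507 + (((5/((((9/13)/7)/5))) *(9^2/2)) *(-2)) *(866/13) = -1363443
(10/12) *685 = 3425/6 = 570.83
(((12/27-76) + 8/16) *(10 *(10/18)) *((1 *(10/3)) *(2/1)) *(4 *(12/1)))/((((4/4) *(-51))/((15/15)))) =10808000/4131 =2616.32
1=1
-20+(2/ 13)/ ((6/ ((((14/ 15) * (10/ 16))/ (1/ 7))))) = -9311/ 468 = -19.90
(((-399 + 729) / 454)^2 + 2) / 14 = 130283 / 721406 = 0.18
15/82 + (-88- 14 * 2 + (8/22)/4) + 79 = -33127/902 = -36.73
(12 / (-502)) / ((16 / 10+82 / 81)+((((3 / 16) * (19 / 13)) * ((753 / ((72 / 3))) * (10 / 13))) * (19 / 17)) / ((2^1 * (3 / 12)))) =-0.00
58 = 58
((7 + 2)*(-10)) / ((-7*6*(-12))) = -5 / 28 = -0.18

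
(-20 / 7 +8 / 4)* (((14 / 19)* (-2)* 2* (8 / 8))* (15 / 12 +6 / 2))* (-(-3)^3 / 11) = 5508 / 209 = 26.35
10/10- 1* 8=-7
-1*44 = -44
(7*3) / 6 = 7 / 2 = 3.50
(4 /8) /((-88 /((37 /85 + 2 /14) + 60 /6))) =-0.06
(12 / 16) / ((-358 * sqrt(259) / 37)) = -3 * sqrt(259) / 10024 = -0.00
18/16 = 9/8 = 1.12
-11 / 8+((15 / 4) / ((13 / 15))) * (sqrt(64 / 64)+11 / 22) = 133 / 26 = 5.12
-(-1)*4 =4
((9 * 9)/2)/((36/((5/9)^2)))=25/72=0.35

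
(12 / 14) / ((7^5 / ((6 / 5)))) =36 / 588245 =0.00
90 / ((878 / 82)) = 3690 / 439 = 8.41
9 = 9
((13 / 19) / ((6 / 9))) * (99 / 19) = 3861 / 722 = 5.35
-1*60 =-60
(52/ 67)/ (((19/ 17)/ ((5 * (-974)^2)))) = 4193147920/ 1273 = 3293910.38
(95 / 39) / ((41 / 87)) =2755 / 533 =5.17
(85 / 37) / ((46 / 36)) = 1530 / 851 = 1.80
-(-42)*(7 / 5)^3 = 115.25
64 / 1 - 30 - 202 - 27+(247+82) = 134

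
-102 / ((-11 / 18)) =1836 / 11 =166.91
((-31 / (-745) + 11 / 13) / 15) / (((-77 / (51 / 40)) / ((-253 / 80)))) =1680909 / 542360000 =0.00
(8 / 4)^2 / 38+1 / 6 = 31 / 114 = 0.27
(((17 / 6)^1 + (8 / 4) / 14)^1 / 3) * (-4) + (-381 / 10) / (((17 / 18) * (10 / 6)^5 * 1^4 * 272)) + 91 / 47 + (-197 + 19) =-38517135994367 / 213932250000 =-180.04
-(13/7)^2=-169/49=-3.45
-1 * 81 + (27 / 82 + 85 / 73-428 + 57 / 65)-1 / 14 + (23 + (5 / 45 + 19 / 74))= -438367933273 / 906968790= -483.33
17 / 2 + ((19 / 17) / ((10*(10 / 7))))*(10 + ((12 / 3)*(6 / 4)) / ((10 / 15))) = 16977 / 1700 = 9.99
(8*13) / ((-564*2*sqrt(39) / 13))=-13*sqrt(39) / 423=-0.19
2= 2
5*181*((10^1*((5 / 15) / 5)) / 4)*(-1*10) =-4525 / 3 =-1508.33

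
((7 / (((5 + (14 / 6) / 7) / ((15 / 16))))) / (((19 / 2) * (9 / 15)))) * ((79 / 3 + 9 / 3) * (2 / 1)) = 1925 / 152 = 12.66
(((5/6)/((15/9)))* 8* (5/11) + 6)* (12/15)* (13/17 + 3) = 23.55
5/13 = 0.38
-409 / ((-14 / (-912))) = -186504 / 7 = -26643.43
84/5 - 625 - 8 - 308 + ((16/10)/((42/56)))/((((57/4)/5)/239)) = -745.30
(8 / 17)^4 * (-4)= -16384 / 83521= -0.20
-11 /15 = -0.73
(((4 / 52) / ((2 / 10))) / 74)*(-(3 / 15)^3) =-1 / 24050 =-0.00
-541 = -541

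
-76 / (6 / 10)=-380 / 3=-126.67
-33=-33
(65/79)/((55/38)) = 494/869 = 0.57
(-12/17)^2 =144/289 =0.50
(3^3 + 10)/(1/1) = 37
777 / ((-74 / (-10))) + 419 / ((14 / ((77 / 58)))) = 16789 / 116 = 144.73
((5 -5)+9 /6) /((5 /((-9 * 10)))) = -27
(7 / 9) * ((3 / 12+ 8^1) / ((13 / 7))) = 539 / 156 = 3.46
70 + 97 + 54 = 221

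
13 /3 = 4.33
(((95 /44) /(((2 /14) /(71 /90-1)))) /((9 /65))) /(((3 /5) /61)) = -50097775 /21384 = -2342.77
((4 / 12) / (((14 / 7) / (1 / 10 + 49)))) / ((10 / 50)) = 491 / 12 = 40.92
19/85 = 0.22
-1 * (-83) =83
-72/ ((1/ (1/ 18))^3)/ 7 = -1/ 567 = -0.00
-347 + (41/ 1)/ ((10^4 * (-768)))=-2664960041/ 7680000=-347.00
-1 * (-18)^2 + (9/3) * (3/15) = -1617/5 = -323.40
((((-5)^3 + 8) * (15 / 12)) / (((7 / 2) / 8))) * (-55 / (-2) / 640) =-14.36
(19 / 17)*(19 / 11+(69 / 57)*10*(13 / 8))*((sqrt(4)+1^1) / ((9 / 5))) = 29815 / 748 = 39.86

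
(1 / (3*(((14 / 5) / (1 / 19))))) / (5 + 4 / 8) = 5 / 4389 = 0.00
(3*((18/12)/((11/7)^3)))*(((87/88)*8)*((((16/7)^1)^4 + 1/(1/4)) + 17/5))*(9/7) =2935195299/7174090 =409.14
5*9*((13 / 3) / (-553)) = -0.35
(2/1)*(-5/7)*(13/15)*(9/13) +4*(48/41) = 1098/287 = 3.83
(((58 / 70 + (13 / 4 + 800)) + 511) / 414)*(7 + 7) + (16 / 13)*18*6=9547363 / 53820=177.39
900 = 900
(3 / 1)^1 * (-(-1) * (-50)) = -150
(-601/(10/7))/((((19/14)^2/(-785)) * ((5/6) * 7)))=30737.90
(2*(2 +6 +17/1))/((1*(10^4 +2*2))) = 25/5002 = 0.00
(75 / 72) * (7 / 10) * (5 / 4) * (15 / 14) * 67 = 8375 / 128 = 65.43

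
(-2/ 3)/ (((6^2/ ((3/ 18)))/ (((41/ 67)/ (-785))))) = 41/ 17040780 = 0.00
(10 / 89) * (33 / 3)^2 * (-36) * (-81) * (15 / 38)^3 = 1488526875 / 610451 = 2438.41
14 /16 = 7 /8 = 0.88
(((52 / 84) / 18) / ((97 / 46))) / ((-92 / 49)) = -91 / 10476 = -0.01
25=25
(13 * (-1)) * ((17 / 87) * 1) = -221 / 87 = -2.54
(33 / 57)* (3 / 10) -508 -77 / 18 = -437849 / 855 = -512.10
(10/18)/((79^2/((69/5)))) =23/18723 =0.00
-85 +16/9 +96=12.78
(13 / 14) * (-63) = -117 / 2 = -58.50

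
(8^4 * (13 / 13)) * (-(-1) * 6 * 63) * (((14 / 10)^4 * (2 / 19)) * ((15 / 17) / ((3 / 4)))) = 29739515904 / 40375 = 736582.44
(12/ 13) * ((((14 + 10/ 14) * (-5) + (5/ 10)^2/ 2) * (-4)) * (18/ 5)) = 444204/ 455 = 976.27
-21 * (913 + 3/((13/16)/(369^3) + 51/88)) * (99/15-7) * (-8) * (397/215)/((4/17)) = -533524234550104644/1101837990115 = -484212.96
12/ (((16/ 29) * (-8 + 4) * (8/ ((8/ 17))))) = -87/ 272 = -0.32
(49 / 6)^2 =2401 / 36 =66.69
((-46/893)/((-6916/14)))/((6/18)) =69/220571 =0.00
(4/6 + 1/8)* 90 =285/4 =71.25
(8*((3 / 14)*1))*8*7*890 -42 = 85398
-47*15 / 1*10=-7050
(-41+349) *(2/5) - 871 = -3739/5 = -747.80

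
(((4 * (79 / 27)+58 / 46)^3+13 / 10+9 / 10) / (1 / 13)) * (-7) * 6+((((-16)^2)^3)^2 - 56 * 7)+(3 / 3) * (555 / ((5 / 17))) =112347481221182303983153 / 399138435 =281474975521168.00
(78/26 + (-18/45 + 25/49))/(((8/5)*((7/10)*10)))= 381/1372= 0.28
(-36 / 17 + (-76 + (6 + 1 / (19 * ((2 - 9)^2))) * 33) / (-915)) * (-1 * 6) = 13039438 / 965447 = 13.51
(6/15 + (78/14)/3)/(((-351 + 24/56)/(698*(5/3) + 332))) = -177197/18405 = -9.63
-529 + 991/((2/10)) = 4426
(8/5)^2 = 64/25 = 2.56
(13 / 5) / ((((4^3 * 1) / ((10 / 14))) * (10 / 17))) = 221 / 4480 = 0.05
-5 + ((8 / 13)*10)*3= 175 / 13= 13.46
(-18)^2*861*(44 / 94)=6137208 / 47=130578.89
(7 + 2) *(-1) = -9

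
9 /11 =0.82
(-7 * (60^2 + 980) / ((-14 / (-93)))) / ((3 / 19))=-1348810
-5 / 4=-1.25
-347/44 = -7.89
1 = 1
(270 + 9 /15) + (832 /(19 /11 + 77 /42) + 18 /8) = 476127 /940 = 506.52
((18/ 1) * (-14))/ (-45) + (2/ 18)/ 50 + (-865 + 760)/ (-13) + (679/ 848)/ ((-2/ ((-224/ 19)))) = 108388211/ 5890950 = 18.40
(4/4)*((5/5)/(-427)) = -0.00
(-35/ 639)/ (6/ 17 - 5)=595/ 50481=0.01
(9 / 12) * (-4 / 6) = -0.50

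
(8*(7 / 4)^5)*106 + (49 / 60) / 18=120254477 / 8640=13918.34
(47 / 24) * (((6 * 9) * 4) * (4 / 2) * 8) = 6768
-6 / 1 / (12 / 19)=-19 / 2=-9.50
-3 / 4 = -0.75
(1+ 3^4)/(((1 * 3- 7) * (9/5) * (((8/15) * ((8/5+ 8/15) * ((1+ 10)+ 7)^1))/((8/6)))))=-5125/6912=-0.74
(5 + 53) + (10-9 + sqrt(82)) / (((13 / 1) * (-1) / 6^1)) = 748 / 13-6 * sqrt(82) / 13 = 53.36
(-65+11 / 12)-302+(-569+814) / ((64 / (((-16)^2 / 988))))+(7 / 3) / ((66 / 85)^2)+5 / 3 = -580284487 / 1613898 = -359.55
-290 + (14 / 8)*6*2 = -269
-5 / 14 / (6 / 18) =-15 / 14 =-1.07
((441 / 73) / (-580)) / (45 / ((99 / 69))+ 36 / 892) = -360591 / 1087206520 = -0.00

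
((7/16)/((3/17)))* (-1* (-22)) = 1309/24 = 54.54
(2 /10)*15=3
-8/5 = -1.60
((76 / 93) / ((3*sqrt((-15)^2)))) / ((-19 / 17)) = -68 / 4185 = -0.02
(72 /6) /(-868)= -3 /217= -0.01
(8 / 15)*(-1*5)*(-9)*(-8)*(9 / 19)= -1728 / 19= -90.95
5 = 5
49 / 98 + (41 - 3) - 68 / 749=57537 / 1498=38.41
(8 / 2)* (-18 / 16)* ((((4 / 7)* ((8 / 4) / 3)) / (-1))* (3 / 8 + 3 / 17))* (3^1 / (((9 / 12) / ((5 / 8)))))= 1125 / 476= 2.36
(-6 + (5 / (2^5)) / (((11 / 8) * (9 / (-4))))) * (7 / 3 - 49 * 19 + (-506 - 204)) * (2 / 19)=5889368 / 5643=1043.66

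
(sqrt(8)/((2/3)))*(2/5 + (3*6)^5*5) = 141717606*sqrt(2)/5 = 40083792.09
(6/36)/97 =1/582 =0.00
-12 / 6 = -2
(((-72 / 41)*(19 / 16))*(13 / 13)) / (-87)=57 / 2378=0.02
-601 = -601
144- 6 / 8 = 573 / 4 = 143.25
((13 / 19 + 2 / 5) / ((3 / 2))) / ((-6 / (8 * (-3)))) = 824 / 285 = 2.89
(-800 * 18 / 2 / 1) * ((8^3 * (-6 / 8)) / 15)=184320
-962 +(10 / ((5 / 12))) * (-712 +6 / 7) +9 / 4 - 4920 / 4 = -539201 / 28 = -19257.18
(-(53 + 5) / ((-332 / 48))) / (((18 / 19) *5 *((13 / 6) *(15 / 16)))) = 70528 / 80925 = 0.87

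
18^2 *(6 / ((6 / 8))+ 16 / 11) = 33696 / 11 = 3063.27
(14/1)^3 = 2744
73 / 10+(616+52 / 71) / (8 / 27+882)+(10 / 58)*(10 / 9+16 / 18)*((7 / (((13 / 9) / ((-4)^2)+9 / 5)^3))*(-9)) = 2956968561426206057 / 618271100332958690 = 4.78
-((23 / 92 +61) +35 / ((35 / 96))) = -629 / 4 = -157.25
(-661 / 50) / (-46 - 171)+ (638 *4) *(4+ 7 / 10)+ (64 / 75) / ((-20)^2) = 9760494311 / 813750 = 11994.46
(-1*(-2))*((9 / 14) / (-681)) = -0.00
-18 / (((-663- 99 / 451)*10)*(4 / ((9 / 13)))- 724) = 0.00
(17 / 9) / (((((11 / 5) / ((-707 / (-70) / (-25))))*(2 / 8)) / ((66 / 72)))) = -1717 / 1350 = -1.27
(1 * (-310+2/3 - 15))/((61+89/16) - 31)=-15568/1707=-9.12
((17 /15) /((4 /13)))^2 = 48841 /3600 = 13.57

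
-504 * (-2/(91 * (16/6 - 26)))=-216/455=-0.47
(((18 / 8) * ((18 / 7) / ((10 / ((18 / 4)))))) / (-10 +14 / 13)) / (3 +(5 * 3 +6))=-3159 / 259840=-0.01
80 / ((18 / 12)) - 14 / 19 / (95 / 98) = 284684 / 5415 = 52.57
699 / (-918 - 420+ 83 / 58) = -40542 / 77521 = -0.52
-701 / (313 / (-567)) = 397467 / 313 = 1269.86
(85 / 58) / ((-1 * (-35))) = 17 / 406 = 0.04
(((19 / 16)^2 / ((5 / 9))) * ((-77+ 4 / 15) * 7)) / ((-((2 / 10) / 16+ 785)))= 8725731 / 5024080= 1.74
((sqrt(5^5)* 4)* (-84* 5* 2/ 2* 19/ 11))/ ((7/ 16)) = -370780.73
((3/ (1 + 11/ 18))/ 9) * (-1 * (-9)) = 54/ 29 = 1.86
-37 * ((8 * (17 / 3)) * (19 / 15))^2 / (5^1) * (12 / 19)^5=-2102329344 / 857375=-2452.05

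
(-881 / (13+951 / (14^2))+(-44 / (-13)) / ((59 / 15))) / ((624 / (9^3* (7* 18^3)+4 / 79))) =-19122212589990136 / 8268581373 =-2312635.23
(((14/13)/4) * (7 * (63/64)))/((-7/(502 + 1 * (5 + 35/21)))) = -112161/832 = -134.81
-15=-15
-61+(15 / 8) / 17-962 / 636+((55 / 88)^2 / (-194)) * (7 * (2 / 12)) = -4188654923 / 67120896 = -62.40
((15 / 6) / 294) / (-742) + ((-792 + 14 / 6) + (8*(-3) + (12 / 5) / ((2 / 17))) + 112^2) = 25633989727 / 2181480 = 11750.73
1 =1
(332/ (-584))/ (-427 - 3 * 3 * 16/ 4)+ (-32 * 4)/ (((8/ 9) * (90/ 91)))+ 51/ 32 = -778756119/ 5407840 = -144.01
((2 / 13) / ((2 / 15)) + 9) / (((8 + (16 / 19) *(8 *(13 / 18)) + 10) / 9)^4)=185126427005553 / 759609505232500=0.24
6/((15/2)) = 4/5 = 0.80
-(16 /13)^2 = -256 /169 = -1.51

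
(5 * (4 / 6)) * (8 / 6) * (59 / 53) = 2360 / 477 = 4.95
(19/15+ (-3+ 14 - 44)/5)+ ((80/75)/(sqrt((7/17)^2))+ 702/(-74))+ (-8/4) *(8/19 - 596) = 29007537/24605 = 1178.93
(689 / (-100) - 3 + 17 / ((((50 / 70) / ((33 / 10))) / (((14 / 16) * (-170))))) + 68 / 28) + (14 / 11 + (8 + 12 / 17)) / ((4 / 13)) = -3052026687 / 261800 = -11657.86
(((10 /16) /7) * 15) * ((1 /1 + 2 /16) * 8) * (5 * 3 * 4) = 10125 /14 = 723.21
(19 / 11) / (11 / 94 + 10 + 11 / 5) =8930 / 63679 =0.14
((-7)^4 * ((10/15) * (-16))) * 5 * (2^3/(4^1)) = -768320/3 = -256106.67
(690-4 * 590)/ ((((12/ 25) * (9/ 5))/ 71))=-7410625/ 54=-137233.80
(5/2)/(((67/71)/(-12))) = -2130/67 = -31.79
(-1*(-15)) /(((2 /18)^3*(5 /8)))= 17496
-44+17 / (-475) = -20917 / 475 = -44.04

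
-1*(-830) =830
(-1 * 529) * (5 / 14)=-188.93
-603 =-603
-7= -7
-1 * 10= -10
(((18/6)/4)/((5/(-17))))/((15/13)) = -221/100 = -2.21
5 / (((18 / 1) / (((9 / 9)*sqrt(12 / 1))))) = 5*sqrt(3) / 9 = 0.96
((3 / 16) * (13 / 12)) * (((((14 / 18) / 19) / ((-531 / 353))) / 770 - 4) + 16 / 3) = 0.27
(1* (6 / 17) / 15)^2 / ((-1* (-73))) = 4 / 527425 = 0.00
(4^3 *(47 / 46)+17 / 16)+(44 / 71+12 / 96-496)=-428.80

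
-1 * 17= -17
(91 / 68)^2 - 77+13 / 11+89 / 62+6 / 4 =-112096451 / 1576784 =-71.09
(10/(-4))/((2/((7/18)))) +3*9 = 1909/72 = 26.51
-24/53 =-0.45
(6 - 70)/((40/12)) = -96/5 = -19.20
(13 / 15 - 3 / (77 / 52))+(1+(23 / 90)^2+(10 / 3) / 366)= -0.08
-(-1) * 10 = 10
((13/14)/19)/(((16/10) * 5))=13/2128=0.01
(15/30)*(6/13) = 3/13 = 0.23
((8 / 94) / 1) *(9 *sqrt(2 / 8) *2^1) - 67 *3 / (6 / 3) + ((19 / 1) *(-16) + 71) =-31277 / 94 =-332.73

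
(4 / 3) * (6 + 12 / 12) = 28 / 3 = 9.33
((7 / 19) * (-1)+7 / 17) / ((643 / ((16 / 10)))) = 112 / 1038445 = 0.00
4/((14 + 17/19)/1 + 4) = 76/359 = 0.21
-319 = -319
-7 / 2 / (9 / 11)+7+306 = 5557 / 18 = 308.72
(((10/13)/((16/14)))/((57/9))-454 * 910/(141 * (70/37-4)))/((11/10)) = 2904596275/2298582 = 1263.65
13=13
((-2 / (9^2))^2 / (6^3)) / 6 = 1 / 2125764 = 0.00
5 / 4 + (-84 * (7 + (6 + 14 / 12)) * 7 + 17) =-33247 / 4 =-8311.75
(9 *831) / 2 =7479 / 2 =3739.50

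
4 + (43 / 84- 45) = -40.49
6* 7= 42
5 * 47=235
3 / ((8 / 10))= 15 / 4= 3.75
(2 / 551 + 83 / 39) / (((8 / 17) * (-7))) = -778787 / 1203384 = -0.65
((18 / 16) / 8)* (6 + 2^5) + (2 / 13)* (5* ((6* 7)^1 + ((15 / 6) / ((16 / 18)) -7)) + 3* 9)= 16051 / 416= 38.58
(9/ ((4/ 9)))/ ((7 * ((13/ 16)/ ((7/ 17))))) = 324/ 221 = 1.47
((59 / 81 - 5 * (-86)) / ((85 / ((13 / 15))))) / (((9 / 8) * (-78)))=-139556 / 2788425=-0.05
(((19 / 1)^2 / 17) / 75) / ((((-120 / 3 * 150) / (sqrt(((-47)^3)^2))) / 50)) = -37480103 / 153000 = -244.97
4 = 4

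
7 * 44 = 308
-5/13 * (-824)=4120/13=316.92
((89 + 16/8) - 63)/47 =28/47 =0.60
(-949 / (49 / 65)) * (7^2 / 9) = -61685 / 9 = -6853.89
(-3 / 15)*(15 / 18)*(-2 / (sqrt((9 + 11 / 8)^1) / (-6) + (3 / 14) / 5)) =-4900*sqrt(166) / 101027 - 5040 / 101027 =-0.67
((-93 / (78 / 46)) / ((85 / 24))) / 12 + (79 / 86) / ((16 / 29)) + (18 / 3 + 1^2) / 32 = 28187 / 47515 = 0.59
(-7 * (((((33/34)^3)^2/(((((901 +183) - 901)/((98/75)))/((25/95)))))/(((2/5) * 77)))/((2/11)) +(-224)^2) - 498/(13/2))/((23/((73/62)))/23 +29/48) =-3581485554995501997687/14817808564499512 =-241701.43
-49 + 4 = -45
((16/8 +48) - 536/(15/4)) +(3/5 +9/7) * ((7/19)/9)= -92.86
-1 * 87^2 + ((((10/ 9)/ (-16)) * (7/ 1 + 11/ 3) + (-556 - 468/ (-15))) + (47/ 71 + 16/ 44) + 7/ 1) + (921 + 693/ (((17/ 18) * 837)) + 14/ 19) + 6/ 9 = -7562375107514/ 1055720655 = -7163.23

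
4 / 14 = 2 / 7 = 0.29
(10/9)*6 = 20/3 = 6.67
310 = 310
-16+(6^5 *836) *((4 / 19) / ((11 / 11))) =1368560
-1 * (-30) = 30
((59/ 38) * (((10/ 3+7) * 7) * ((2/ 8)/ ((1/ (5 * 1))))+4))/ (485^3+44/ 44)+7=364156597039/ 52022361456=7.00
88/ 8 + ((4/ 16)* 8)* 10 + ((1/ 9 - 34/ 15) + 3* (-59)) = -6667/ 45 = -148.16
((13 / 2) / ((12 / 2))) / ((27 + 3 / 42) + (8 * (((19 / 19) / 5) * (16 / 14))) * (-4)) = 455 / 8298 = 0.05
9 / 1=9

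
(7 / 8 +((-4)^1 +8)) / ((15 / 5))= 13 / 8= 1.62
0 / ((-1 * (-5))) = 0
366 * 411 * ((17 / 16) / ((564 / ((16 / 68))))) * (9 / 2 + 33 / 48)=345.89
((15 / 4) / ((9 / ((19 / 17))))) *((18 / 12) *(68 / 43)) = 95 / 86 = 1.10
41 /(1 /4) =164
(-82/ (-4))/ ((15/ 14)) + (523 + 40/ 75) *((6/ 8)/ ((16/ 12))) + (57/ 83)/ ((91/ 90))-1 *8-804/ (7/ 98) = -19848740123/ 1812720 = -10949.70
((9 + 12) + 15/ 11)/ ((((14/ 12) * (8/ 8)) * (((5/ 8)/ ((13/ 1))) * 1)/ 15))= 460512/ 77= 5980.68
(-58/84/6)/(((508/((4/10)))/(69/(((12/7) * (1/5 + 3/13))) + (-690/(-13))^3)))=-30504685387/2250009216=-13.56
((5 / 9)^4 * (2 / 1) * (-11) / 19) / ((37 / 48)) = -220000 / 1537461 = -0.14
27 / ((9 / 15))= 45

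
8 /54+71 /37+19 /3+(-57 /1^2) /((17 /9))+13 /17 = -356836 /16983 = -21.01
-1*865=-865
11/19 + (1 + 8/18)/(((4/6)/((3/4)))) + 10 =1855/152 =12.20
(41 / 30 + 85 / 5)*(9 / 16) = 1653 / 160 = 10.33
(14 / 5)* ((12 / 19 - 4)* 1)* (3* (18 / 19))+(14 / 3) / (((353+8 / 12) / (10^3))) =-26065424 / 1915105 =-13.61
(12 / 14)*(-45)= -270 / 7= -38.57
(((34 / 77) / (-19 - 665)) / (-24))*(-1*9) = -17 / 70224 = -0.00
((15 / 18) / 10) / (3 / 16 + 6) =4 / 297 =0.01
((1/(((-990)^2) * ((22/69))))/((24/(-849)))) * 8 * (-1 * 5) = 6509/1437480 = 0.00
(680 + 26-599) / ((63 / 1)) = 107 / 63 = 1.70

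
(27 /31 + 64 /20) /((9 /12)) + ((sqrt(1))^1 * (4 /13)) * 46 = 19.58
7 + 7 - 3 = 11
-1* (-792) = 792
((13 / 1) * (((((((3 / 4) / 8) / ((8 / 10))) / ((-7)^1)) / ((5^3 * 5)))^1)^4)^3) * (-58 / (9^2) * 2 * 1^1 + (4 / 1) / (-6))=-0.00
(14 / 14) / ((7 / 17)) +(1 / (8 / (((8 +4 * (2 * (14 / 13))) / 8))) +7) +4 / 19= 136919 / 13832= 9.90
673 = 673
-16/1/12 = -4/3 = -1.33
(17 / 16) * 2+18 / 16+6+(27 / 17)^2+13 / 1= 28637 / 1156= 24.77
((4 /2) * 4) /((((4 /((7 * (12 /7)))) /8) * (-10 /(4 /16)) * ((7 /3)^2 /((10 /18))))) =-24 /49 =-0.49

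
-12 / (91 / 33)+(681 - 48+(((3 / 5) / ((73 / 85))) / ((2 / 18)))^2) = 324028074 / 484939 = 668.18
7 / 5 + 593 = 2972 / 5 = 594.40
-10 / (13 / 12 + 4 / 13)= -1560 / 217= -7.19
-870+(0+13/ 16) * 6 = -6921/ 8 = -865.12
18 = 18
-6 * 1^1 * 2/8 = -3/2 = -1.50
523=523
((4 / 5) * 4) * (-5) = -16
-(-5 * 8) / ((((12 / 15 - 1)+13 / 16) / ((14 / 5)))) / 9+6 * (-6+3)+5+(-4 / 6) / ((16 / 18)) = 1655 / 252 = 6.57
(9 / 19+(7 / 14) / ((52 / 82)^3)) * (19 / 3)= 1625867 / 105456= 15.42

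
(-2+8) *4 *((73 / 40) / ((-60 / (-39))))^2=33.77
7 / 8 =0.88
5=5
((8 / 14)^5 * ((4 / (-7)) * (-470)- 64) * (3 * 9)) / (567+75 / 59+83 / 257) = 600332525568 / 1014321794857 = 0.59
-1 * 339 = -339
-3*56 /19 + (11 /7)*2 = -758 /133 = -5.70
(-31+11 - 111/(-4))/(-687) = -31/2748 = -0.01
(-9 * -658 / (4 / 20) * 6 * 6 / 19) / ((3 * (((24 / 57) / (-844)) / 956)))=-35836864560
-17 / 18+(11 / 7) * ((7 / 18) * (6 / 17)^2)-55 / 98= -182194 / 127449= -1.43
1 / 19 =0.05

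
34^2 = 1156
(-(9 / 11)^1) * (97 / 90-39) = 3413 / 110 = 31.03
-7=-7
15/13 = 1.15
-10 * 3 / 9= -10 / 3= -3.33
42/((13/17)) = 714/13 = 54.92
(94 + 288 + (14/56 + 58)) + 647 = 4349/4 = 1087.25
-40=-40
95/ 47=2.02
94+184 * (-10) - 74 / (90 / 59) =-80753 / 45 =-1794.51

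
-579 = -579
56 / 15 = 3.73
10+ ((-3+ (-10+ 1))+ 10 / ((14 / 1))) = -9 / 7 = -1.29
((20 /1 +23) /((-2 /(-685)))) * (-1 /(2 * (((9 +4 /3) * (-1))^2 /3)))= -795285 /3844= -206.89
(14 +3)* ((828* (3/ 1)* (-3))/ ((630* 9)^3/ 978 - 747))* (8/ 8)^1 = -2294388/ 3375620971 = -0.00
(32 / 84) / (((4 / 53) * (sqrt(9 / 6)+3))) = 212 / 105 - 106 * sqrt(6) / 315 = 1.19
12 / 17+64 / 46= 2.10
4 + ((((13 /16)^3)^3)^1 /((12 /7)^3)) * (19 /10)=4.06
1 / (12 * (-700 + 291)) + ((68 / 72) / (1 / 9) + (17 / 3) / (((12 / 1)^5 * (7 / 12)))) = 1513833449 / 178101504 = 8.50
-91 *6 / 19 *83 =-45318 / 19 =-2385.16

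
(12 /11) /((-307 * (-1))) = 12 /3377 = 0.00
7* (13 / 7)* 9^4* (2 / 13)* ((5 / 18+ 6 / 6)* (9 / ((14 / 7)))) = 150903 / 2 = 75451.50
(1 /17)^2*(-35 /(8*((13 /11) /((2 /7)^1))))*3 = -165 /15028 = -0.01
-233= -233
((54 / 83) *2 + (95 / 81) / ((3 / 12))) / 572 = 10072 / 961389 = 0.01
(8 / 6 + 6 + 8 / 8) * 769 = 19225 / 3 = 6408.33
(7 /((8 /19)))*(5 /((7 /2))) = 95 /4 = 23.75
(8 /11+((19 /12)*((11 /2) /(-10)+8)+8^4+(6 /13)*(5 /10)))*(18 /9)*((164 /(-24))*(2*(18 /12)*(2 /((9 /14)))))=-40470568271 /77220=-524094.38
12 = 12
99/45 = 2.20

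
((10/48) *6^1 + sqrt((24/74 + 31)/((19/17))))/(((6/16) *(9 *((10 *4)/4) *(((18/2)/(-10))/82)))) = -656 *sqrt(38369)/8991 -820/243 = -17.67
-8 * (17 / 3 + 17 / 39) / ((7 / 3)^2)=-816 / 91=-8.97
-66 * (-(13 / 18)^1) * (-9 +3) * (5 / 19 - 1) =4004 / 19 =210.74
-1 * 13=-13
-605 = -605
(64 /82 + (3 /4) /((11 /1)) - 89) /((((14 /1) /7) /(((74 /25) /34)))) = -235357 /61336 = -3.84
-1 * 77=-77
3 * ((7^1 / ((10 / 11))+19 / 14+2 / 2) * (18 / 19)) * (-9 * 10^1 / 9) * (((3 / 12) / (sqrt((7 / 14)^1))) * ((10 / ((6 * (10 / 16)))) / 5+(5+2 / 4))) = -286704 * sqrt(2) / 665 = -609.72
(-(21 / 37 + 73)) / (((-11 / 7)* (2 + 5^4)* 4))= 9527 / 510378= 0.02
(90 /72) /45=1 /36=0.03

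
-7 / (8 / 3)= -21 / 8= -2.62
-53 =-53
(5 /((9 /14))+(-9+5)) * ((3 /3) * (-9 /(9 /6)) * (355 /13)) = -618.97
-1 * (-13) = 13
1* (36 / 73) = 36 / 73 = 0.49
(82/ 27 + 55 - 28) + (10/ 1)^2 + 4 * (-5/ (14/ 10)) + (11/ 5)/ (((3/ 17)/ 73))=969398/ 945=1025.82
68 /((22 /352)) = 1088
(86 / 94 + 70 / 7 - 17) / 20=-143 / 470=-0.30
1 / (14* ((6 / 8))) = 2 / 21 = 0.10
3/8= 0.38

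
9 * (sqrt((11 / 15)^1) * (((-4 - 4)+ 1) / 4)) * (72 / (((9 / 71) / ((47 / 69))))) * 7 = -327026 * sqrt(165) / 115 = -36528.04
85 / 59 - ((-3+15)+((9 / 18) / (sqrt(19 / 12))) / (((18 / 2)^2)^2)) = -623 / 59 - sqrt(57) / 124659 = -10.56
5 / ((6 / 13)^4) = 110.19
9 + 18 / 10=54 / 5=10.80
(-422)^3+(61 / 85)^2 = -542969208079 / 7225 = -75151447.48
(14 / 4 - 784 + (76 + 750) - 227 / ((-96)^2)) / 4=419101 / 36864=11.37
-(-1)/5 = 1/5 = 0.20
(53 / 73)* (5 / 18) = 265 / 1314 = 0.20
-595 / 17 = -35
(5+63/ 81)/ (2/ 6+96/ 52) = 676/ 255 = 2.65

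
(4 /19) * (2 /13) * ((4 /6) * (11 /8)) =22 /741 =0.03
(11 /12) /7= 11 /84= 0.13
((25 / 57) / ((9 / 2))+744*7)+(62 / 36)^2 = 32079307 / 6156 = 5211.06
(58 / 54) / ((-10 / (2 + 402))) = -5858 / 135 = -43.39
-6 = -6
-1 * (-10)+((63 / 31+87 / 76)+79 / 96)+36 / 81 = 2450225 / 169632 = 14.44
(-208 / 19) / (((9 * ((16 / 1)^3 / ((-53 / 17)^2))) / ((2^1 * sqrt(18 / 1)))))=-36517 * sqrt(2) / 2108544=-0.02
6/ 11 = 0.55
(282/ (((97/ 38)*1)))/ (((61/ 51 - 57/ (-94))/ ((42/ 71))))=2157645168/ 59510567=36.26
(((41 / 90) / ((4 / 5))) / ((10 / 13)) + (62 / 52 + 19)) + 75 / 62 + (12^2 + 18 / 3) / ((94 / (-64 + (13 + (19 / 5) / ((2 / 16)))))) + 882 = 11881960993 / 13637520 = 871.27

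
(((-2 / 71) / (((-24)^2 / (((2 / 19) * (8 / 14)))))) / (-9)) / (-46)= -1 / 140738472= -0.00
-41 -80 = -121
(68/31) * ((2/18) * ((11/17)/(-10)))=-22/1395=-0.02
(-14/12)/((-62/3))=7/124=0.06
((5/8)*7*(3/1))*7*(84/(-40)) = -3087/16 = -192.94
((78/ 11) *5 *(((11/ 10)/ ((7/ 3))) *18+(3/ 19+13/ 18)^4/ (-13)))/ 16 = 52533409997821/ 2809078538112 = 18.70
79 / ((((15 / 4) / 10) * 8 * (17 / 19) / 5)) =7505 / 51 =147.16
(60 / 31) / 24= 5 / 62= 0.08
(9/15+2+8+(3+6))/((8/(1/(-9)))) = -49/180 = -0.27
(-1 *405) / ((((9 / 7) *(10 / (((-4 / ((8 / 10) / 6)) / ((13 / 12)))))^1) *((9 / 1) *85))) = 252 / 221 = 1.14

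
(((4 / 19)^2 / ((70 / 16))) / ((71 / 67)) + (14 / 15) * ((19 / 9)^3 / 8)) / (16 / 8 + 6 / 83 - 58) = -721217815327 / 36429021450360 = -0.02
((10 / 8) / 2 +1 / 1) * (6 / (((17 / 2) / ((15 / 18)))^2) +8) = 45409 / 3468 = 13.09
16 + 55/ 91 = 1511/ 91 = 16.60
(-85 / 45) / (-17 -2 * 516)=17 / 9441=0.00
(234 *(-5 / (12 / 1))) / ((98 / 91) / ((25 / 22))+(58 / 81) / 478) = -1226876625 / 11943994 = -102.72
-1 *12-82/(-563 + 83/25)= -82927/6996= -11.85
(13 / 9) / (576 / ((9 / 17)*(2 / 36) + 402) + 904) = 177697 / 111387240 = 0.00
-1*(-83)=83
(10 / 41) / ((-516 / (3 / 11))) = -5 / 38786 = -0.00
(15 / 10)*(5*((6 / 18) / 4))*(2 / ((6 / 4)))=5 / 6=0.83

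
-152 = -152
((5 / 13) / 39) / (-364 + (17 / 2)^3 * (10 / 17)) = -20 / 5577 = -0.00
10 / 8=1.25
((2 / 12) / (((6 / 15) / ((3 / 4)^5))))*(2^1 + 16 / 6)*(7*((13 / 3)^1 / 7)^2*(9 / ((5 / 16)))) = 4563 / 128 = 35.65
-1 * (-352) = 352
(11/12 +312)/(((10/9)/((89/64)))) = 200517/512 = 391.63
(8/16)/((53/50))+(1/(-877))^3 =16863153272/35749885049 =0.47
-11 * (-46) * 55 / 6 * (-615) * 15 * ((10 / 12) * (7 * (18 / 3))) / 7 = -213943125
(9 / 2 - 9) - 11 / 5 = -67 / 10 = -6.70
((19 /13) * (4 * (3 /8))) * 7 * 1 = 399 /26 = 15.35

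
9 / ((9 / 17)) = 17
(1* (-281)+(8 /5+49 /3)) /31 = -3946 /465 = -8.49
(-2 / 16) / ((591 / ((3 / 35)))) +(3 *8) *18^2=7776.00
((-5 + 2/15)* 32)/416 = -73/195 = -0.37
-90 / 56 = -45 / 28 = -1.61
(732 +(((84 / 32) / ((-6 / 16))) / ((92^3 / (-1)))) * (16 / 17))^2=366781154913910801 / 684517950736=535824.01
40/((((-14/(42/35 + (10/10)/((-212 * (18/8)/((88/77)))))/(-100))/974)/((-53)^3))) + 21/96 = -700197173808113/14112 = -49617146670.08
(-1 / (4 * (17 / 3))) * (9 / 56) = -27 / 3808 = -0.01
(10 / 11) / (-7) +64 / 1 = 4918 / 77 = 63.87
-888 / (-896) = 111 / 112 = 0.99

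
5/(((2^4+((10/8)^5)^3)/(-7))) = -0.79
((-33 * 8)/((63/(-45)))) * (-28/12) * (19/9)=-8360/9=-928.89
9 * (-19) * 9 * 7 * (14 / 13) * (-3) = 452466 / 13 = 34805.08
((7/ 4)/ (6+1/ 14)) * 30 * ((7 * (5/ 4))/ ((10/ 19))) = 19551/ 136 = 143.76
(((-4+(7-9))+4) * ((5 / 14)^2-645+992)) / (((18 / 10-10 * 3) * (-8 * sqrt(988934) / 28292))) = -1247345 * sqrt(988934) / 14168056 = -87.55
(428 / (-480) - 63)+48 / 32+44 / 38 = -61.23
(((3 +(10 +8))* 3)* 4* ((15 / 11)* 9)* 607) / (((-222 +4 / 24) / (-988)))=122414029920 / 14641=8361042.96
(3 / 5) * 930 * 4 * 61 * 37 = 5037624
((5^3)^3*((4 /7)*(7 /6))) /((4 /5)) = 9765625 /6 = 1627604.17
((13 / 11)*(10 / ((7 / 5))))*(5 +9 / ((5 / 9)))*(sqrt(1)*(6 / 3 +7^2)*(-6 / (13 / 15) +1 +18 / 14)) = -22813320 / 539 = -42325.27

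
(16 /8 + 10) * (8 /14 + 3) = 300 /7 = 42.86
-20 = -20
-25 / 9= -2.78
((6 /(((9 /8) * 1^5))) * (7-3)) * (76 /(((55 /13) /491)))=31046912 /165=188163.10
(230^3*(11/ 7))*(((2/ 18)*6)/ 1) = 267674000/ 21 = 12746380.95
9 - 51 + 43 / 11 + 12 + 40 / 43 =-25.16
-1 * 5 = -5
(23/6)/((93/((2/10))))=23/2790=0.01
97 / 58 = 1.67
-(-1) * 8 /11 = 8 /11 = 0.73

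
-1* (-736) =736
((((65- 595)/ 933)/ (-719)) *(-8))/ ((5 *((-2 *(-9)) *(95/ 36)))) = -1696/ 63728565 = -0.00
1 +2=3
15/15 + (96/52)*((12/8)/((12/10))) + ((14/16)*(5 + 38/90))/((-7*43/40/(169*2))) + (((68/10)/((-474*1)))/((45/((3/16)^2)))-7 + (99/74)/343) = -6998503911519719/32281761657600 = -216.79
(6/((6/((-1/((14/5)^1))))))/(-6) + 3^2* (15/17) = 11425/1428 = 8.00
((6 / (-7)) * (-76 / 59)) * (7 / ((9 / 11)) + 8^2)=99256 / 1239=80.11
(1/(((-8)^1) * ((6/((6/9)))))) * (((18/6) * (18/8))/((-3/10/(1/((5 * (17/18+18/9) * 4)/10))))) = 45/848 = 0.05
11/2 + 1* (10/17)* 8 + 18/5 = 2347/170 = 13.81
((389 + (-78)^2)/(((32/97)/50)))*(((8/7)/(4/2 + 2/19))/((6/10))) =887629.39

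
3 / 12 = 0.25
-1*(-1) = 1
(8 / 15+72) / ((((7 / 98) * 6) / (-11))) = -83776 / 45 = -1861.69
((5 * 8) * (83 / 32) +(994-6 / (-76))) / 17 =83435 / 1292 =64.58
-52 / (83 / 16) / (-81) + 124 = 834484 / 6723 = 124.12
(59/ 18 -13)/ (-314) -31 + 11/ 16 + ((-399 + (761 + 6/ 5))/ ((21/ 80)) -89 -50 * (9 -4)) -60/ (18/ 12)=154194757/ 158256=974.34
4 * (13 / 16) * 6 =39 / 2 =19.50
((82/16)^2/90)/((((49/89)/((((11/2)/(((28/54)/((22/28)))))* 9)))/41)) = 20039676723/12293120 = 1630.15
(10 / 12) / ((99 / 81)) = 15 / 22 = 0.68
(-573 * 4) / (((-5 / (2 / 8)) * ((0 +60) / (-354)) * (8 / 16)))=-1352.28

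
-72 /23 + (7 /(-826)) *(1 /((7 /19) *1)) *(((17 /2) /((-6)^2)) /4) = -17135365 /5471424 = -3.13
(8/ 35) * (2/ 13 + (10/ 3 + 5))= 1.94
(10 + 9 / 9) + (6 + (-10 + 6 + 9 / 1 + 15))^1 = 37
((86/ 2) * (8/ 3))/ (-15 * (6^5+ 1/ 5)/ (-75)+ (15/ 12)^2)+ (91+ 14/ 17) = 2918541643/ 31758771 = 91.90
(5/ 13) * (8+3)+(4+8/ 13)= 115/ 13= 8.85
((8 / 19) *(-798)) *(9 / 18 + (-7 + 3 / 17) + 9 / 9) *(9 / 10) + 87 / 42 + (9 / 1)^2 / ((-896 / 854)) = 58441513 / 38080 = 1534.70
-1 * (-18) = 18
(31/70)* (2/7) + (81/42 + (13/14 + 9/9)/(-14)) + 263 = 259619/980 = 264.92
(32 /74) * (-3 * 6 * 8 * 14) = -32256 /37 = -871.78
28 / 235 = 0.12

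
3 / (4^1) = 3 / 4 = 0.75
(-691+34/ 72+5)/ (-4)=24679/ 144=171.38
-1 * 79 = -79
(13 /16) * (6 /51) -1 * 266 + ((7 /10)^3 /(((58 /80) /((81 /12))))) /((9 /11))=-25833329 /98600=-262.00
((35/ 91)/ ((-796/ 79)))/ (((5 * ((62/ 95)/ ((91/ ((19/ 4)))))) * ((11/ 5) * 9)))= -13825/ 1221462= -0.01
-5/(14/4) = -10/7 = -1.43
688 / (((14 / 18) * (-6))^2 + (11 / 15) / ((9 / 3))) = 31.24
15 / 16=0.94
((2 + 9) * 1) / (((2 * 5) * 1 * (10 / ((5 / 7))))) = 11 / 140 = 0.08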